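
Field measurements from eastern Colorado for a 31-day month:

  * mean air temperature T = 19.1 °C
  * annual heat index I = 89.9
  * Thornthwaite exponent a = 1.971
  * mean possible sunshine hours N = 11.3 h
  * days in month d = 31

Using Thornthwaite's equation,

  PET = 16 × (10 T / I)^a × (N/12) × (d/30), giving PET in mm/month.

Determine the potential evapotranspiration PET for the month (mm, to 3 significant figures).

68.8 mm

10T/I = 10 × 19.1 / 89.9 = 2.1246
(10T/I)^a = 2.1246^1.971 = 4.4163
Uncorrected PET = 16 × 4.4163 = 70.661 mm
Correction = (N/12)(d/30) = (11.3/12)(31/30) = 0.9731
PET = 70.661 × 0.9731 = 68.760 mm/month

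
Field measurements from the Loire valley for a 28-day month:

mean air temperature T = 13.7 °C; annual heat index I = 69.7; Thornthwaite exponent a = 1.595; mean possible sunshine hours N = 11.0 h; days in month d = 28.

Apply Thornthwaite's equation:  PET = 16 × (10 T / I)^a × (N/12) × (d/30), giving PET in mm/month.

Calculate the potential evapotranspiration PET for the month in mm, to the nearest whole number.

10T/I = 10 × 13.7 / 69.7 = 1.9656
(10T/I)^a = 1.9656^1.595 = 2.9385
Uncorrected PET = 16 × 2.9385 = 47.016 mm
Correction = (N/12)(d/30) = (11.0/12)(28/30) = 0.8556
PET = 47.016 × 0.8556 = 40.227 mm/month

40 mm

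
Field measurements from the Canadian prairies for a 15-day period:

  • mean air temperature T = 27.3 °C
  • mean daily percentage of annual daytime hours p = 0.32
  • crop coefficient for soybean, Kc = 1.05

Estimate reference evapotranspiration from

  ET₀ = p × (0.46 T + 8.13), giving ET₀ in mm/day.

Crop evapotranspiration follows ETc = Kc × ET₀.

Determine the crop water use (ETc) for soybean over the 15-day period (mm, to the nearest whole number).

ET₀ = 0.32 × (0.46 × 27.3 + 8.13) = 0.32 × 20.688 = 6.6202 mm/d
ETc = Kc × ET₀ = 1.05 × 6.6202 = 6.9512 mm/d
Over 15 days: 6.9512 × 15 = 104.268 mm

104 mm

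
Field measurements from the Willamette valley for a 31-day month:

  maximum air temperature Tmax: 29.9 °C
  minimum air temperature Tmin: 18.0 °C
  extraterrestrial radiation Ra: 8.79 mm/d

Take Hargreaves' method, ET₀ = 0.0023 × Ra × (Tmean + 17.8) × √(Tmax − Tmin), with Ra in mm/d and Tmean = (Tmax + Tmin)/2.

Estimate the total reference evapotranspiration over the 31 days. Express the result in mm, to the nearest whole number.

90 mm

Tmean = (29.9 + 18.0)/2 = 23.95 °C
ET₀ = 0.0023 × 8.79 × (23.95 + 17.8) × √11.9 = 0.0023 × 8.79 × 41.75 × 3.4496 = 2.9117 mm/d
Over 31 days: 2.9117 × 31 = 90.263 mm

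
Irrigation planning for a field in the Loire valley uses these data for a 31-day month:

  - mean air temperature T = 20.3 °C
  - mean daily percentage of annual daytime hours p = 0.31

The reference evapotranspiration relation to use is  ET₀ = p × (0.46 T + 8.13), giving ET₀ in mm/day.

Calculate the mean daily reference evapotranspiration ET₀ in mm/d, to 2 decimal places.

ET₀ = 0.31 × (0.46 × 20.3 + 8.13) = 0.31 × 17.468 = 5.4151 mm/d

5.42 mm/d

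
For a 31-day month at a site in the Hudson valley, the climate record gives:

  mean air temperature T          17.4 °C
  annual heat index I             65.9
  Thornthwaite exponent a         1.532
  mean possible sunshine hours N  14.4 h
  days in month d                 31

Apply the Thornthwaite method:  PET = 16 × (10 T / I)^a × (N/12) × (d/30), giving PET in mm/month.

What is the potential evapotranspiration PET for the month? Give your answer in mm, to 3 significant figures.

10T/I = 10 × 17.4 / 65.9 = 2.6404
(10T/I)^a = 2.6404^1.532 = 4.4259
Uncorrected PET = 16 × 4.4259 = 70.814 mm
Correction = (N/12)(d/30) = (14.4/12)(31/30) = 1.2400
PET = 70.814 × 1.2400 = 87.809 mm/month

87.8 mm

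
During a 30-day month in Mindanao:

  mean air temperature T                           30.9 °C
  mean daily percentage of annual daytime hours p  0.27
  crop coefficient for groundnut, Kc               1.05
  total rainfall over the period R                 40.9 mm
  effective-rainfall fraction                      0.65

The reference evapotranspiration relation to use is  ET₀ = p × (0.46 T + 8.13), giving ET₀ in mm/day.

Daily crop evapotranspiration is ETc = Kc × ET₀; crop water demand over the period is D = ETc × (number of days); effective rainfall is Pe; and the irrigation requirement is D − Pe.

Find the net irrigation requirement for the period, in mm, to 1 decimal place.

163.5 mm

ET₀ = 0.27 × (0.46 × 30.9 + 8.13) = 0.27 × 22.344 = 6.0329 mm/d
ETc = Kc × ET₀ = 1.05 × 6.0329 = 6.3345 mm/d
Crop demand D = ETc × 30 d = 6.3345 × 30 = 190.035 mm
Pe = 0.65 × 40.9 = 26.585 mm
D − Pe = 190.035 − 26.585 = 163.450 mm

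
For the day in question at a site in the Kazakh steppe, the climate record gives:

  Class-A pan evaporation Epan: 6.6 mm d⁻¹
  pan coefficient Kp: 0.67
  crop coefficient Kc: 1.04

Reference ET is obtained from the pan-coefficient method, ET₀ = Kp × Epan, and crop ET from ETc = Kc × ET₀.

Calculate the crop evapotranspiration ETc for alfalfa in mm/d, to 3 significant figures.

4.60 mm/d

ET₀ = 0.67 × 6.6 = 4.4220 mm/d
ETc = Kc × ET₀ = 1.04 × 4.4220 = 4.5989 mm/d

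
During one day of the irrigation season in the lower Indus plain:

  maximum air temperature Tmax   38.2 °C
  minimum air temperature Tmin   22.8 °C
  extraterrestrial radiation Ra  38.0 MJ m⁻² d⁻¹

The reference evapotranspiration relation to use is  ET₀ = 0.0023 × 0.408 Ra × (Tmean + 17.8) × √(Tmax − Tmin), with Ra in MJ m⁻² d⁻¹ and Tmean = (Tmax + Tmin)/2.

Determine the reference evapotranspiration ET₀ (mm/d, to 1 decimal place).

Tmean = (38.2 + 22.8)/2 = 30.50 °C
0.408 Ra = 0.408 × 38.0 = 15.5040 mm/d equivalent
ET₀ = 0.0023 × 15.5040 × (30.50 + 17.8) × √15.4 = 0.0023 × 15.5040 × 48.30 × 3.9243 = 6.7590 mm/d

6.8 mm/d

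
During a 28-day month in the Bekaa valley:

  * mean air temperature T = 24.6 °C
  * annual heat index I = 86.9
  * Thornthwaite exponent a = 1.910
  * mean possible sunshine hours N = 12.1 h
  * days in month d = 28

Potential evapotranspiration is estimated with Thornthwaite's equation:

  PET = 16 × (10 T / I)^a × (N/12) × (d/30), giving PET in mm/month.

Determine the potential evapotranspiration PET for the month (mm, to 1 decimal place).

109.9 mm

10T/I = 10 × 24.6 / 86.9 = 2.8308
(10T/I)^a = 2.8308^1.910 = 7.2970
Uncorrected PET = 16 × 7.2970 = 116.752 mm
Correction = (N/12)(d/30) = (12.1/12)(28/30) = 0.9411
PET = 116.752 × 0.9411 = 109.875 mm/month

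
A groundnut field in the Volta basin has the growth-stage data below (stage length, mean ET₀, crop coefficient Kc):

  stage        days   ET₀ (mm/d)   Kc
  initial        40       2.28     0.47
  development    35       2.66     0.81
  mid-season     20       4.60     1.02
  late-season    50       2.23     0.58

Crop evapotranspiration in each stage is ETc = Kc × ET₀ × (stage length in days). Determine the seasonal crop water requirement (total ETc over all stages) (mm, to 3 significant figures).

277 mm

initial: 0.47 × 2.28 × 40 = 42.86 mm
development: 0.81 × 2.66 × 35 = 75.41 mm
mid-season: 1.02 × 4.60 × 20 = 93.84 mm
late-season: 0.58 × 2.23 × 50 = 64.67 mm
Seasonal total = 276.78 mm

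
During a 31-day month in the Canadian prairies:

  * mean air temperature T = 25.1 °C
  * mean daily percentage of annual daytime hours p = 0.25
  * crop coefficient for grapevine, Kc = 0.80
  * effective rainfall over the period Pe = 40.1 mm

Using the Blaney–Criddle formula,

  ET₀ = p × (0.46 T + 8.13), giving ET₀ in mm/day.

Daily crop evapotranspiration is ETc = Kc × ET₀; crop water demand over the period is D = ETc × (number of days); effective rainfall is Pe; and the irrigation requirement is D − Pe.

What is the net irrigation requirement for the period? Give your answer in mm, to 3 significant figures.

81.9 mm

ET₀ = 0.25 × (0.46 × 25.1 + 8.13) = 0.25 × 19.676 = 4.9190 mm/d
ETc = Kc × ET₀ = 0.80 × 4.9190 = 3.9352 mm/d
Crop demand D = ETc × 31 d = 3.9352 × 31 = 121.991 mm
D − Pe = 121.991 − 40.1 = 81.891 mm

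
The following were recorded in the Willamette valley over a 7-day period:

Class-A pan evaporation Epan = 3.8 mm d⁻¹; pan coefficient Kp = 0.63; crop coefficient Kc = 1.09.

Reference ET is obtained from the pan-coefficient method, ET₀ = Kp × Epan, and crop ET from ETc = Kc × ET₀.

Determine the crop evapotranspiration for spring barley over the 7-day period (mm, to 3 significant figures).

18.3 mm

ET₀ = 0.63 × 3.8 = 2.3940 mm/d
ETc = Kc × ET₀ = 1.09 × 2.3940 = 2.6095 mm/d
Over 7 days: 2.6095 × 7 = 18.267 mm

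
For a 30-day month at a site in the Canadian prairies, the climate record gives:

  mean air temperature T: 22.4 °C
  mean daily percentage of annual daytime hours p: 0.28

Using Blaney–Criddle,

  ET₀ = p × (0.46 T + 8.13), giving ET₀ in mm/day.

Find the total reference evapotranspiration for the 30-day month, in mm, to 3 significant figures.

ET₀ = 0.28 × (0.46 × 22.4 + 8.13) = 0.28 × 18.434 = 5.1615 mm/d
Monthly total = 5.1615 × 30 = 154.845 mm

155 mm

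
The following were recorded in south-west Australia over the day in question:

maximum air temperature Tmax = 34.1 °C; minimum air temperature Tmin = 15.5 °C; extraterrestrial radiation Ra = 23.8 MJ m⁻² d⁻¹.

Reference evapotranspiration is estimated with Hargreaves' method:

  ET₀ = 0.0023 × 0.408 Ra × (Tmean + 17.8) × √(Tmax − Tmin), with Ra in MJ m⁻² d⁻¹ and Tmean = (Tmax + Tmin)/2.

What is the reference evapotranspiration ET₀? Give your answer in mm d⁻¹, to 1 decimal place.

4.1 mm d⁻¹

Tmean = (34.1 + 15.5)/2 = 24.80 °C
0.408 Ra = 0.408 × 23.8 = 9.7104 mm/d equivalent
ET₀ = 0.0023 × 9.7104 × (24.80 + 17.8) × √18.6 = 0.0023 × 9.7104 × 42.60 × 4.3128 = 4.1033 mm/d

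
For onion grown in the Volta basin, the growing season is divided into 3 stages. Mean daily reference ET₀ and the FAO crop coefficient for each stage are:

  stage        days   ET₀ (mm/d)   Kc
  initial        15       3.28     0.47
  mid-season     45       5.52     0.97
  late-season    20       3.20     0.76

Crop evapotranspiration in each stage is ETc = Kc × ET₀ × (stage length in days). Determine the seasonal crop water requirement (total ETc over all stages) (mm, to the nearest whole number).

initial: 0.47 × 3.28 × 15 = 23.12 mm
mid-season: 0.97 × 5.52 × 45 = 240.95 mm
late-season: 0.76 × 3.20 × 20 = 48.64 mm
Seasonal total = 312.71 mm

313 mm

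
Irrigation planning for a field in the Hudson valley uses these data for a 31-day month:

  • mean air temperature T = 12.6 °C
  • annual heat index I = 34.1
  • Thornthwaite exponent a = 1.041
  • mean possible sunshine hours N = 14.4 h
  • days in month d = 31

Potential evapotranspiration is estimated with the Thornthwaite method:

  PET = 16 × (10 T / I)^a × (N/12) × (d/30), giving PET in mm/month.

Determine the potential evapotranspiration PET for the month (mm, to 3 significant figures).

10T/I = 10 × 12.6 / 34.1 = 3.6950
(10T/I)^a = 3.6950^1.041 = 3.8984
Uncorrected PET = 16 × 3.8984 = 62.374 mm
Correction = (N/12)(d/30) = (14.4/12)(31/30) = 1.2400
PET = 62.374 × 1.2400 = 77.344 mm/month

77.3 mm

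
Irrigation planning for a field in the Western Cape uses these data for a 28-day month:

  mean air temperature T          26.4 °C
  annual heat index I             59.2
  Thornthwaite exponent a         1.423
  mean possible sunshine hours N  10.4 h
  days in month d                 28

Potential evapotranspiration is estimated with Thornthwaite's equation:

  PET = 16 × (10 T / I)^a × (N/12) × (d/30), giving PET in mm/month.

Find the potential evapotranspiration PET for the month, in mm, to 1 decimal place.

108.6 mm

10T/I = 10 × 26.4 / 59.2 = 4.4595
(10T/I)^a = 4.4595^1.423 = 8.3933
Uncorrected PET = 16 × 8.3933 = 134.293 mm
Correction = (N/12)(d/30) = (10.4/12)(28/30) = 0.8089
PET = 134.293 × 0.8089 = 108.630 mm/month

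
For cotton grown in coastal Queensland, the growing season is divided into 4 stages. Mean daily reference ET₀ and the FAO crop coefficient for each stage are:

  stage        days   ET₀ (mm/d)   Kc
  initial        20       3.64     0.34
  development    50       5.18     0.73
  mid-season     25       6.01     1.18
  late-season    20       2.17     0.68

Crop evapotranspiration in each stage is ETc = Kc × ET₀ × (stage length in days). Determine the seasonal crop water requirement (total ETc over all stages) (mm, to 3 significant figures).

421 mm

initial: 0.34 × 3.64 × 20 = 24.75 mm
development: 0.73 × 5.18 × 50 = 189.07 mm
mid-season: 1.18 × 6.01 × 25 = 177.30 mm
late-season: 0.68 × 2.17 × 20 = 29.51 mm
Seasonal total = 420.63 mm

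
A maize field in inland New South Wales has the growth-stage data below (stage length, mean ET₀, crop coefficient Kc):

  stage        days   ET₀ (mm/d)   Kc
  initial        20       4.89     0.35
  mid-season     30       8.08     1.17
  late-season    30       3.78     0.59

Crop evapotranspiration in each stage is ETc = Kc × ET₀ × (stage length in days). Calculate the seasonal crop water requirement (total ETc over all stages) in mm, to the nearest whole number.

385 mm

initial: 0.35 × 4.89 × 20 = 34.23 mm
mid-season: 1.17 × 8.08 × 30 = 283.61 mm
late-season: 0.59 × 3.78 × 30 = 66.91 mm
Seasonal total = 384.75 mm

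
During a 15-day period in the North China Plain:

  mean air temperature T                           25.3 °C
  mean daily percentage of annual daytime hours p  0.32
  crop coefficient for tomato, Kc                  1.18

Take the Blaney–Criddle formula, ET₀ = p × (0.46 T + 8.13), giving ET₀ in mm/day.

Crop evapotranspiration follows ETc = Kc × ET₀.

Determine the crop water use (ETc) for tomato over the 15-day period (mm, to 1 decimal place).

112.0 mm

ET₀ = 0.32 × (0.46 × 25.3 + 8.13) = 0.32 × 19.768 = 6.3258 mm/d
ETc = Kc × ET₀ = 1.18 × 6.3258 = 7.4644 mm/d
Over 15 days: 7.4644 × 15 = 111.966 mm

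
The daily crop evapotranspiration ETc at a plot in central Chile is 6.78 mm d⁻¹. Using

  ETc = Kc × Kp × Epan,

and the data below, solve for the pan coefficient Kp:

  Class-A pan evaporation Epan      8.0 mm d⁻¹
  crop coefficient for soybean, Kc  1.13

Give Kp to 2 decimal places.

ETc = Kc × Kp × Epan  ⇒  Kp = ETc / (Kc × Epan)
Kp = 6.78 / (1.13 × 8.0) = 6.78 / 9.040 = 0.7500

0.75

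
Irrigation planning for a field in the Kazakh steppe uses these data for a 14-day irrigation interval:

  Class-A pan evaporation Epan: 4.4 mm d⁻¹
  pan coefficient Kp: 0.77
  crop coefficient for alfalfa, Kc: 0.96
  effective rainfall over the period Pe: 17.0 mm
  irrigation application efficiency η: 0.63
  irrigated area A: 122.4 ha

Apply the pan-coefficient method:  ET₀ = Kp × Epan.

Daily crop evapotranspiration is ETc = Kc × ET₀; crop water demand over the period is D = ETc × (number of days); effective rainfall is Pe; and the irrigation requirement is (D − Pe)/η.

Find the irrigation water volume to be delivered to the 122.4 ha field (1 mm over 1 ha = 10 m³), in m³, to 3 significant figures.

55400 m³

ET₀ = 0.77 × 4.4 = 3.3880 mm/d
ETc = Kc × ET₀ = 0.96 × 3.3880 = 3.2525 mm/d
Crop demand D = ETc × 14 d = 3.2525 × 14 = 45.535 mm
D − Pe = 45.535 − 17.0 = 28.535 mm
Gross irrigation = 28.535 / 0.63 = 45.294 mm
Volume = 45.294 mm × 122.4 ha × 10 = 55439.9 m³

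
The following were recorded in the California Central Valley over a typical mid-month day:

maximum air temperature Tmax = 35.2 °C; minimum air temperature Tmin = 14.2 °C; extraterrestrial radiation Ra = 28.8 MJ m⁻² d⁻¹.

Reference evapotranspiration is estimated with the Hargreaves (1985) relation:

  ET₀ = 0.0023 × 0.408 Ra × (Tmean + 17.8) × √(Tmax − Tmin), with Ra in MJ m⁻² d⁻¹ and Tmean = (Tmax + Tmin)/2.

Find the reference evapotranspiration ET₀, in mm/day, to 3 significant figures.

Tmean = (35.2 + 14.2)/2 = 24.70 °C
0.408 Ra = 0.408 × 28.8 = 11.7504 mm/d equivalent
ET₀ = 0.0023 × 11.7504 × (24.70 + 17.8) × √21.0 = 0.0023 × 11.7504 × 42.50 × 4.5826 = 5.2636 mm/d

5.26 mm/day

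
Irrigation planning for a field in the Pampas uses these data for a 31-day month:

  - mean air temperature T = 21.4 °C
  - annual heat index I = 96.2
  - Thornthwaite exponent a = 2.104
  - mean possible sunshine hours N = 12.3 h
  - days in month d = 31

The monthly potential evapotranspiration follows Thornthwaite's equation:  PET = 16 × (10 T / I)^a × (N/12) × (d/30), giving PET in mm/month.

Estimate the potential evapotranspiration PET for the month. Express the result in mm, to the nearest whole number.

10T/I = 10 × 21.4 / 96.2 = 2.2245
(10T/I)^a = 2.2245^2.104 = 5.3775
Uncorrected PET = 16 × 5.3775 = 86.040 mm
Correction = (N/12)(d/30) = (12.3/12)(31/30) = 1.0592
PET = 86.040 × 1.0592 = 91.134 mm/month

91 mm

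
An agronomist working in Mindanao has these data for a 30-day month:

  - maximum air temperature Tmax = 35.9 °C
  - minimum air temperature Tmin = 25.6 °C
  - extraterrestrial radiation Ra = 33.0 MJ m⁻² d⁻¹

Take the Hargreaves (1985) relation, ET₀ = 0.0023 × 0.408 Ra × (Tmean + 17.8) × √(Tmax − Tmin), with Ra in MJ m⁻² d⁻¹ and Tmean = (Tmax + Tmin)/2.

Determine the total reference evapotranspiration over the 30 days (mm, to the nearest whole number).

Tmean = (35.9 + 25.6)/2 = 30.75 °C
0.408 Ra = 0.408 × 33.0 = 13.4640 mm/d equivalent
ET₀ = 0.0023 × 13.4640 × (30.75 + 17.8) × √10.3 = 0.0023 × 13.4640 × 48.55 × 3.2094 = 4.8252 mm/d
Over 30 days: 4.8252 × 30 = 144.756 mm

145 mm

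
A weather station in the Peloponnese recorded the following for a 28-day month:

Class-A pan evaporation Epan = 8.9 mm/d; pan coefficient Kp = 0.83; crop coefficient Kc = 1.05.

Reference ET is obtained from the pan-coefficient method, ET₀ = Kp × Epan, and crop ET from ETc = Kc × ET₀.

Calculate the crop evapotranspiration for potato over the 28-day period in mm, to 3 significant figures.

ET₀ = 0.83 × 8.9 = 7.3870 mm/d
ETc = Kc × ET₀ = 1.05 × 7.3870 = 7.7564 mm/d
Over 28 days: 7.7564 × 28 = 217.179 mm

217 mm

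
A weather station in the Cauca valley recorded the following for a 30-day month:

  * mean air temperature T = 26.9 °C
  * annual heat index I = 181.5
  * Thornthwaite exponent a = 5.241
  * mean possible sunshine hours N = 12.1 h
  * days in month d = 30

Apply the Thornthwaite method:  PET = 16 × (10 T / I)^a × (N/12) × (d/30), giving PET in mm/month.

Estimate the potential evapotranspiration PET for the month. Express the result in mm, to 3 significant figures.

10T/I = 10 × 26.9 / 181.5 = 1.4821
(10T/I)^a = 1.4821^5.241 = 7.8627
Uncorrected PET = 16 × 7.8627 = 125.803 mm
Correction = (N/12)(d/30) = (12.1/12)(30/30) = 1.0083
PET = 125.803 × 1.0083 = 126.847 mm/month

127 mm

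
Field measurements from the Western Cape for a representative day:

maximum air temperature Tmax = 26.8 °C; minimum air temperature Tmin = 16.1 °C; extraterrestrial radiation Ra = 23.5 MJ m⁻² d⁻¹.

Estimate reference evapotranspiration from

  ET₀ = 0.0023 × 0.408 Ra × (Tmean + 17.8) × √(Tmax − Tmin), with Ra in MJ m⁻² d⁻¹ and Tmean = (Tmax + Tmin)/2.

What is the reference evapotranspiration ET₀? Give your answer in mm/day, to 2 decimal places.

2.83 mm/day

Tmean = (26.8 + 16.1)/2 = 21.45 °C
0.408 Ra = 0.408 × 23.5 = 9.5880 mm/d equivalent
ET₀ = 0.0023 × 9.5880 × (21.45 + 17.8) × √10.7 = 0.0023 × 9.5880 × 39.25 × 3.2711 = 2.8313 mm/d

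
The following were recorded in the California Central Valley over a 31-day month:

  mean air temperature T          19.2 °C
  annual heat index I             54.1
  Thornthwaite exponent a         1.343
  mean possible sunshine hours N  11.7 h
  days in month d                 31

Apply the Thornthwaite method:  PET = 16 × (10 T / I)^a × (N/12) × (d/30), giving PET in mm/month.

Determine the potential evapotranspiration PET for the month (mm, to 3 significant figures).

10T/I = 10 × 19.2 / 54.1 = 3.5490
(10T/I)^a = 3.5490^1.343 = 5.4801
Uncorrected PET = 16 × 5.4801 = 87.682 mm
Correction = (N/12)(d/30) = (11.7/12)(31/30) = 1.0075
PET = 87.682 × 1.0075 = 88.340 mm/month

88.3 mm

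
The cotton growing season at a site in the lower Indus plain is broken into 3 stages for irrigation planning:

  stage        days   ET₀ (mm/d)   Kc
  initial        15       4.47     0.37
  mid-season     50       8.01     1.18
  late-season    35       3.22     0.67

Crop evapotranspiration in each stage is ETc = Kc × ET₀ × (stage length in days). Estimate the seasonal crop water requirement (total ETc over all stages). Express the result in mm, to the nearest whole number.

initial: 0.37 × 4.47 × 15 = 24.81 mm
mid-season: 1.18 × 8.01 × 50 = 472.59 mm
late-season: 0.67 × 3.22 × 35 = 75.51 mm
Seasonal total = 572.91 mm

573 mm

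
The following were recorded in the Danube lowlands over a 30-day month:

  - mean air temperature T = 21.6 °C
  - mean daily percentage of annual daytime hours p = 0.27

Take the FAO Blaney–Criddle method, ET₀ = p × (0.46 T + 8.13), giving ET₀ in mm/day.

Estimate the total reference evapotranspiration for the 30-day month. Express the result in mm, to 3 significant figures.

146 mm

ET₀ = 0.27 × (0.46 × 21.6 + 8.13) = 0.27 × 18.066 = 4.8778 mm/d
Monthly total = 4.8778 × 30 = 146.334 mm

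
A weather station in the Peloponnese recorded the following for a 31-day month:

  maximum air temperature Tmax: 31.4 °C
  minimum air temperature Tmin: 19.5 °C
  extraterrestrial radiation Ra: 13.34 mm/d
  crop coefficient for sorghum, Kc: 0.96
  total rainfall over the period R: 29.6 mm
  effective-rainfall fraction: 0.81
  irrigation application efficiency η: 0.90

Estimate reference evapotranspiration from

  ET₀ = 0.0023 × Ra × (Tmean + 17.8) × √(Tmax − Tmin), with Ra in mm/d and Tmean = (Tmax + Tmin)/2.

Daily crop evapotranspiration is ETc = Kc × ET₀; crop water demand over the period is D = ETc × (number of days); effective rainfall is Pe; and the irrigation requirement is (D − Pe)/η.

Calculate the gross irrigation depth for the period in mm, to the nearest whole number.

Tmean = (31.4 + 19.5)/2 = 25.45 °C
ET₀ = 0.0023 × 13.34 × (25.45 + 17.8) × √11.9 = 0.0023 × 13.34 × 43.25 × 3.4496 = 4.5776 mm/d
ETc = Kc × ET₀ = 0.96 × 4.5776 = 4.3945 mm/d
Crop demand D = ETc × 31 d = 4.3945 × 31 = 136.230 mm
Pe = 0.81 × 29.6 = 23.976 mm
D − Pe = 136.230 − 23.976 = 112.254 mm
Gross irrigation = 112.254 / 0.90 = 124.727 mm

125 mm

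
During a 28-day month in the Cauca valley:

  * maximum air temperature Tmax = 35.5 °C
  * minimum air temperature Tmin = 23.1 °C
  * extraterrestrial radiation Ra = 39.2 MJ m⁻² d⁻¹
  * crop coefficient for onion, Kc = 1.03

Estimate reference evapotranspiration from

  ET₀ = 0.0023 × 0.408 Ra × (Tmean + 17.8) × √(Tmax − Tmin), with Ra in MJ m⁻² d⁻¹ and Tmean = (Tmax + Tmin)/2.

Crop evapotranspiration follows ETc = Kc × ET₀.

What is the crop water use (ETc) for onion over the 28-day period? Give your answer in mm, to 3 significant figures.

176 mm

Tmean = (35.5 + 23.1)/2 = 29.30 °C
0.408 Ra = 0.408 × 39.2 = 15.9936 mm/d equivalent
ET₀ = 0.0023 × 15.9936 × (29.30 + 17.8) × √12.4 = 0.0023 × 15.9936 × 47.10 × 3.5214 = 6.1011 mm/d
ETc = Kc × ET₀ = 1.03 × 6.1011 = 6.2841 mm/d
Over 28 days: 6.2841 × 28 = 175.955 mm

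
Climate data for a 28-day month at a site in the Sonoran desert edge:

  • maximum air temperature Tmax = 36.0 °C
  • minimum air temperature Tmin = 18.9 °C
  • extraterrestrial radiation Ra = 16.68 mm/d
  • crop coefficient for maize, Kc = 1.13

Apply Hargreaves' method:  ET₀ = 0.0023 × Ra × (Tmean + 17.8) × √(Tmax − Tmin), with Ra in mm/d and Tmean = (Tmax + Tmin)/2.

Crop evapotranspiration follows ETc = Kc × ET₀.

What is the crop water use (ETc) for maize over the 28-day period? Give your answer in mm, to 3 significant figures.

Tmean = (36.0 + 18.9)/2 = 27.45 °C
ET₀ = 0.0023 × 16.68 × (27.45 + 17.8) × √17.1 = 0.0023 × 16.68 × 45.25 × 4.1352 = 7.1786 mm/d
ETc = Kc × ET₀ = 1.13 × 7.1786 = 8.1118 mm/d
Over 28 days: 8.1118 × 28 = 227.130 mm

227 mm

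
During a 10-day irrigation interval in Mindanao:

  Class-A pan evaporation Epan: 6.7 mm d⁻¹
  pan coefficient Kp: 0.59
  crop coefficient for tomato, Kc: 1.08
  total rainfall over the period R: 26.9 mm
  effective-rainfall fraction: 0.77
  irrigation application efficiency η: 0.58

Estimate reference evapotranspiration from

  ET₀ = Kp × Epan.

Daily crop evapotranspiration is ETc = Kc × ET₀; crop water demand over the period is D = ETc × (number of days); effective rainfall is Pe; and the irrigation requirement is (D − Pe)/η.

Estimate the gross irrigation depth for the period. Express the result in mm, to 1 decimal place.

ET₀ = 0.59 × 6.7 = 3.9530 mm/d
ETc = Kc × ET₀ = 1.08 × 3.9530 = 4.2692 mm/d
Crop demand D = ETc × 10 d = 4.2692 × 10 = 42.692 mm
Pe = 0.77 × 26.9 = 20.713 mm
D − Pe = 42.692 − 20.713 = 21.979 mm
Gross irrigation = 21.979 / 0.58 = 37.895 mm

37.9 mm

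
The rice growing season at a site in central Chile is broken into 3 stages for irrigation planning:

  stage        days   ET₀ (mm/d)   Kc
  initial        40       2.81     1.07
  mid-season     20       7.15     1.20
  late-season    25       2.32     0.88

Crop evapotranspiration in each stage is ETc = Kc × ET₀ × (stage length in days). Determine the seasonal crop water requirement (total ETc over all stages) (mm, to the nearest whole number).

343 mm

initial: 1.07 × 2.81 × 40 = 120.27 mm
mid-season: 1.20 × 7.15 × 20 = 171.60 mm
late-season: 0.88 × 2.32 × 25 = 51.04 mm
Seasonal total = 342.91 mm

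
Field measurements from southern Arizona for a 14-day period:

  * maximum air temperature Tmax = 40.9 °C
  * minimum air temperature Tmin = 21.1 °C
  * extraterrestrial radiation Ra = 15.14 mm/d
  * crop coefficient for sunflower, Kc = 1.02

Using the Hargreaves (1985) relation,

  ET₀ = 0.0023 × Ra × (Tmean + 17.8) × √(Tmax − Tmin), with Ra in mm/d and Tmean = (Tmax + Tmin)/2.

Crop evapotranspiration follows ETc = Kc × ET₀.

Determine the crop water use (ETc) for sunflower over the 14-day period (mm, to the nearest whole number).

Tmean = (40.9 + 21.1)/2 = 31.00 °C
ET₀ = 0.0023 × 15.14 × (31.00 + 17.8) × √19.8 = 0.0023 × 15.14 × 48.80 × 4.4497 = 7.5614 mm/d
ETc = Kc × ET₀ = 1.02 × 7.5614 = 7.7126 mm/d
Over 14 days: 7.7126 × 14 = 107.976 mm

108 mm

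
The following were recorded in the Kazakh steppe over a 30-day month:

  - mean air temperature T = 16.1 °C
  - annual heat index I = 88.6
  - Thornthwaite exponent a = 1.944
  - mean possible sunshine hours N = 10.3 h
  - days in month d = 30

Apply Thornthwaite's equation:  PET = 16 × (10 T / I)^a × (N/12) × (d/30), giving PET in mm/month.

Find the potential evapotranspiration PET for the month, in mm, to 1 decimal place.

43.9 mm

10T/I = 10 × 16.1 / 88.6 = 1.8172
(10T/I)^a = 1.8172^1.944 = 3.1936
Uncorrected PET = 16 × 3.1936 = 51.098 mm
Correction = (N/12)(d/30) = (10.3/12)(30/30) = 0.8583
PET = 51.098 × 0.8583 = 43.857 mm/month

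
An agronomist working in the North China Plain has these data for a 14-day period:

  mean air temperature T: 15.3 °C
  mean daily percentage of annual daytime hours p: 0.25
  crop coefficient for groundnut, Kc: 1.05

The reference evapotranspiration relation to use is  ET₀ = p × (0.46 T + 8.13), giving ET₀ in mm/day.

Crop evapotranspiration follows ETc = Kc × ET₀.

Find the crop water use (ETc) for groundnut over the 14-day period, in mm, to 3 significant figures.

ET₀ = 0.25 × (0.46 × 15.3 + 8.13) = 0.25 × 15.168 = 3.7920 mm/d
ETc = Kc × ET₀ = 1.05 × 3.7920 = 3.9816 mm/d
Over 14 days: 3.9816 × 14 = 55.742 mm

55.7 mm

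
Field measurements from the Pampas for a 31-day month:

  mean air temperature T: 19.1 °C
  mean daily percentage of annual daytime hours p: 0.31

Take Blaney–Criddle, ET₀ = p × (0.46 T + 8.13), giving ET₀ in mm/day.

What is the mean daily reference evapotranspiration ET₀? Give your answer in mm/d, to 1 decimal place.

ET₀ = 0.31 × (0.46 × 19.1 + 8.13) = 0.31 × 16.916 = 5.2440 mm/d

5.2 mm/d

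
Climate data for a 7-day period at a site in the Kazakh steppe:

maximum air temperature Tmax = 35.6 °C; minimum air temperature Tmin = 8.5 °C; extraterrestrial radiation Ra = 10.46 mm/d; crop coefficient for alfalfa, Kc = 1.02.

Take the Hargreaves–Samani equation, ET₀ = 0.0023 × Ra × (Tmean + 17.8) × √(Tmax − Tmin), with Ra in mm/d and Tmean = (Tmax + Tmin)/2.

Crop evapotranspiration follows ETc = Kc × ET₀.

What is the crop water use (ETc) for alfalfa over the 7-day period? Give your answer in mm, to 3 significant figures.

35.6 mm

Tmean = (35.6 + 8.5)/2 = 22.05 °C
ET₀ = 0.0023 × 10.46 × (22.05 + 17.8) × √27.1 = 0.0023 × 10.46 × 39.85 × 5.2058 = 4.9909 mm/d
ETc = Kc × ET₀ = 1.02 × 4.9909 = 5.0907 mm/d
Over 7 days: 5.0907 × 7 = 35.635 mm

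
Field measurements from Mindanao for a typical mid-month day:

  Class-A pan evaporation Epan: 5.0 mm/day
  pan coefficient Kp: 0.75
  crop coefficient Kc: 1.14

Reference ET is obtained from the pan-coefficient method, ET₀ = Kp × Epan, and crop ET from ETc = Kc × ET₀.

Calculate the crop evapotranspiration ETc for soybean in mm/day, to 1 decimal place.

4.3 mm/day

ET₀ = 0.75 × 5.0 = 3.7500 mm/d
ETc = Kc × ET₀ = 1.14 × 3.7500 = 4.2750 mm/d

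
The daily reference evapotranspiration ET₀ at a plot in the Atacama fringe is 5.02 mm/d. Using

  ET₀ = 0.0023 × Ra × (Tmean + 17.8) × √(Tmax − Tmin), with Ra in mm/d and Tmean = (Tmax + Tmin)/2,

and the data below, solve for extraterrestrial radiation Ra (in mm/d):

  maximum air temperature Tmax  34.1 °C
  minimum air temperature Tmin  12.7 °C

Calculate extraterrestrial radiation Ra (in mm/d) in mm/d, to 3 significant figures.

11.5 mm/d

Tmean = 23.40 °C; √ΔT = 4.6260
Ra = ET₀ / [0.0023 × (Tmean+17.8) × √ΔT] = 5.02 / (0.0023 × 41.20 × 4.6260) = 11.452 mm/d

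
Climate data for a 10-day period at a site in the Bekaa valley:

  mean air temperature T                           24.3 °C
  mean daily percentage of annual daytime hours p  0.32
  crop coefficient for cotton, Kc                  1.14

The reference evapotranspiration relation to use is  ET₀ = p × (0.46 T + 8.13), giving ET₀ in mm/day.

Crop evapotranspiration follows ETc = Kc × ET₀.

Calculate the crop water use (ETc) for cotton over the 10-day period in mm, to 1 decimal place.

70.4 mm

ET₀ = 0.32 × (0.46 × 24.3 + 8.13) = 0.32 × 19.308 = 6.1786 mm/d
ETc = Kc × ET₀ = 1.14 × 6.1786 = 7.0436 mm/d
Over 10 days: 7.0436 × 10 = 70.436 mm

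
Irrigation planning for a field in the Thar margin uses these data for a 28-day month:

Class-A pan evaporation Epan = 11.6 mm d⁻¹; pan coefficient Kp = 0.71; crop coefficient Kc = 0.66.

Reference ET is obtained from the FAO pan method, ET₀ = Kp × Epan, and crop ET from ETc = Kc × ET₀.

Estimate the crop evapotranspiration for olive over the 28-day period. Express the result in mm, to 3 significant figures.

ET₀ = 0.71 × 11.6 = 8.2360 mm/d
ETc = Kc × ET₀ = 0.66 × 8.2360 = 5.4358 mm/d
Over 28 days: 5.4358 × 28 = 152.202 mm

152 mm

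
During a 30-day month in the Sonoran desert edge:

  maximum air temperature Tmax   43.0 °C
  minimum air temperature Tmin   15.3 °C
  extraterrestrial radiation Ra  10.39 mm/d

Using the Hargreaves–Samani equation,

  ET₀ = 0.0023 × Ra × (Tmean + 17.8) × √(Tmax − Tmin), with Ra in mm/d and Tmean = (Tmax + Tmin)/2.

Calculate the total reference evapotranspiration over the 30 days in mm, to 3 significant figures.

177 mm

Tmean = (43.0 + 15.3)/2 = 29.15 °C
ET₀ = 0.0023 × 10.39 × (29.15 + 17.8) × √27.7 = 0.0023 × 10.39 × 46.95 × 5.2631 = 5.9050 mm/d
Over 30 days: 5.9050 × 30 = 177.150 mm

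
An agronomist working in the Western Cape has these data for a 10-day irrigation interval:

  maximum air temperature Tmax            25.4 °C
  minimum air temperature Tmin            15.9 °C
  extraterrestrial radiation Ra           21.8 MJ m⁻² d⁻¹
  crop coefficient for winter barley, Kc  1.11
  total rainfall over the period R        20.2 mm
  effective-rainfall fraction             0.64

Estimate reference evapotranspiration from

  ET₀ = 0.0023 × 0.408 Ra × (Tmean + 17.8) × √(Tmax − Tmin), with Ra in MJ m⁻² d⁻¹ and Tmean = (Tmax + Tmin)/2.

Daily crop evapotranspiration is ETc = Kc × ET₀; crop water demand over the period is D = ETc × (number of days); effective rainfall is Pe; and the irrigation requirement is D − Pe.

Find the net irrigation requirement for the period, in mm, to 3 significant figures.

Tmean = (25.4 + 15.9)/2 = 20.65 °C
0.408 Ra = 0.408 × 21.8 = 8.8944 mm/d equivalent
ET₀ = 0.0023 × 8.8944 × (20.65 + 17.8) × √9.5 = 0.0023 × 8.8944 × 38.45 × 3.0822 = 2.4244 mm/d
ETc = Kc × ET₀ = 1.11 × 2.4244 = 2.6911 mm/d
Crop demand D = ETc × 10 d = 2.6911 × 10 = 26.911 mm
Pe = 0.64 × 20.2 = 12.928 mm
D − Pe = 26.911 − 12.928 = 13.983 mm

14.0 mm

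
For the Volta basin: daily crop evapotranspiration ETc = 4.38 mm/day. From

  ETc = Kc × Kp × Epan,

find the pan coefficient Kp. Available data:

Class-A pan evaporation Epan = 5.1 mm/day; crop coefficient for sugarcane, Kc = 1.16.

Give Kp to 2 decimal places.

ETc = Kc × Kp × Epan  ⇒  Kp = ETc / (Kc × Epan)
Kp = 4.38 / (1.16 × 5.1) = 4.38 / 5.916 = 0.7404

0.74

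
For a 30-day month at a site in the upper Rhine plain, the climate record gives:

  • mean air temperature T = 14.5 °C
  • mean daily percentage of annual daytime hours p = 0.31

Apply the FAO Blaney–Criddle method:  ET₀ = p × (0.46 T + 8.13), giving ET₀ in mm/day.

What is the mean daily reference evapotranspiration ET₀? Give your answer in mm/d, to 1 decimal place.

4.6 mm/d

ET₀ = 0.31 × (0.46 × 14.5 + 8.13) = 0.31 × 14.800 = 4.5880 mm/d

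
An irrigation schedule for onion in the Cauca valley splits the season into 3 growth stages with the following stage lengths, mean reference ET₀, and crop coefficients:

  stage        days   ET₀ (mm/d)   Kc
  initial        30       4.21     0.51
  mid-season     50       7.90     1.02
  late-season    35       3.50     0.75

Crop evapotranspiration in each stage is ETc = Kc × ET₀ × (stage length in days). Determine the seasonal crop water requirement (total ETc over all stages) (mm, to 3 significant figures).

559 mm

initial: 0.51 × 4.21 × 30 = 64.41 mm
mid-season: 1.02 × 7.90 × 50 = 402.90 mm
late-season: 0.75 × 3.50 × 35 = 91.88 mm
Seasonal total = 559.19 mm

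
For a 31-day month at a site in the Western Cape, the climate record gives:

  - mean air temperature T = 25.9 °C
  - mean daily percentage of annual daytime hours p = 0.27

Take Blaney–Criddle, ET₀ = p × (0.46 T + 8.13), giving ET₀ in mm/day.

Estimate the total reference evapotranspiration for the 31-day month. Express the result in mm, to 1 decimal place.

167.8 mm

ET₀ = 0.27 × (0.46 × 25.9 + 8.13) = 0.27 × 20.044 = 5.4119 mm/d
Monthly total = 5.4119 × 31 = 167.769 mm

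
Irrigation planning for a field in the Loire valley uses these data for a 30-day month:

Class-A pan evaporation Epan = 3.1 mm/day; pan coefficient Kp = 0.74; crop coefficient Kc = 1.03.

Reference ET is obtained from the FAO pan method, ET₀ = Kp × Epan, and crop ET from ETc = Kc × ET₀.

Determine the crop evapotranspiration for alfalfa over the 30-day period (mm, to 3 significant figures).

70.9 mm

ET₀ = 0.74 × 3.1 = 2.2940 mm/d
ETc = Kc × ET₀ = 1.03 × 2.2940 = 2.3628 mm/d
Over 30 days: 2.3628 × 30 = 70.884 mm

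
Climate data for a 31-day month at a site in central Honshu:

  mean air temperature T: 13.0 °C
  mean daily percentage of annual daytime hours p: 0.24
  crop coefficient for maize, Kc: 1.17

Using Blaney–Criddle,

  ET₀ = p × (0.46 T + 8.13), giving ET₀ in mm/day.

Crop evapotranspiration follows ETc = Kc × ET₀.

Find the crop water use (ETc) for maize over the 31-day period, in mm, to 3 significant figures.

123 mm

ET₀ = 0.24 × (0.46 × 13.0 + 8.13) = 0.24 × 14.110 = 3.3864 mm/d
ETc = Kc × ET₀ = 1.17 × 3.3864 = 3.9621 mm/d
Over 31 days: 3.9621 × 31 = 122.825 mm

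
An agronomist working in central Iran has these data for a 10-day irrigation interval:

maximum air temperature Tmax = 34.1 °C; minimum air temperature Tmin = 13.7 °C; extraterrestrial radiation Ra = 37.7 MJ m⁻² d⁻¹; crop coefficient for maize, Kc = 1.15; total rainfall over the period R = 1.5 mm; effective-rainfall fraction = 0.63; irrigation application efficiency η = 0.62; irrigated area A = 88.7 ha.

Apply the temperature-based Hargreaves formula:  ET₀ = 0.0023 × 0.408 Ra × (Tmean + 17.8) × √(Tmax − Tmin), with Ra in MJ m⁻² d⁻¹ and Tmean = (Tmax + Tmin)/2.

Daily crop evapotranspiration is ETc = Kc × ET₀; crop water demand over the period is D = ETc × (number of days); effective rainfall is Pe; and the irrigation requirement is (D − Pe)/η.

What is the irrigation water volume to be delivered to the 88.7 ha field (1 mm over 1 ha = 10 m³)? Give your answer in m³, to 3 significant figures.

108000 m³

Tmean = (34.1 + 13.7)/2 = 23.90 °C
0.408 Ra = 0.408 × 37.7 = 15.3816 mm/d equivalent
ET₀ = 0.0023 × 15.3816 × (23.90 + 17.8) × √20.4 = 0.0023 × 15.3816 × 41.70 × 4.5166 = 6.6631 mm/d
ETc = Kc × ET₀ = 1.15 × 6.6631 = 7.6626 mm/d
Crop demand D = ETc × 10 d = 7.6626 × 10 = 76.626 mm
Pe = 0.63 × 1.5 = 0.945 mm
D − Pe = 76.626 − 0.945 = 75.681 mm
Gross irrigation = 75.681 / 0.62 = 122.066 mm
Volume = 122.066 mm × 88.7 ha × 10 = 108272.5 m³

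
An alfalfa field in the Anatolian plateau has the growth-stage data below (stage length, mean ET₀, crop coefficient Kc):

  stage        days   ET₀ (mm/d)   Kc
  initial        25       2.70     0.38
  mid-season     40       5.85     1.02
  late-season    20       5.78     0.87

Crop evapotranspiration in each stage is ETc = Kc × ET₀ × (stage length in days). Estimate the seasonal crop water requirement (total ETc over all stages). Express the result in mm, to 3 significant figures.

365 mm

initial: 0.38 × 2.70 × 25 = 25.65 mm
mid-season: 1.02 × 5.85 × 40 = 238.68 mm
late-season: 0.87 × 5.78 × 20 = 100.57 mm
Seasonal total = 364.90 mm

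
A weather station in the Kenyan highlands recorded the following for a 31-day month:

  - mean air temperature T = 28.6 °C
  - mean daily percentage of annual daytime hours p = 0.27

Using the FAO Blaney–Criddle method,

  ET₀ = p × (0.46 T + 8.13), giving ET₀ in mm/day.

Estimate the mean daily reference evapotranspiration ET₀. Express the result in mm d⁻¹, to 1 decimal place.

ET₀ = 0.27 × (0.46 × 28.6 + 8.13) = 0.27 × 21.286 = 5.7472 mm/d

5.7 mm d⁻¹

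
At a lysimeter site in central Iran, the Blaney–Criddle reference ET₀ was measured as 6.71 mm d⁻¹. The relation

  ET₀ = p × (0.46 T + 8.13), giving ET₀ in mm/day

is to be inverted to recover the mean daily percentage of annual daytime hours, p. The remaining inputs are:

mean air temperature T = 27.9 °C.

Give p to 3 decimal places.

0.320

p = ET₀ / (0.46 T + 8.13) = 6.71 / (0.46 × 27.9 + 8.13) = 6.71 / 20.964 = 0.3201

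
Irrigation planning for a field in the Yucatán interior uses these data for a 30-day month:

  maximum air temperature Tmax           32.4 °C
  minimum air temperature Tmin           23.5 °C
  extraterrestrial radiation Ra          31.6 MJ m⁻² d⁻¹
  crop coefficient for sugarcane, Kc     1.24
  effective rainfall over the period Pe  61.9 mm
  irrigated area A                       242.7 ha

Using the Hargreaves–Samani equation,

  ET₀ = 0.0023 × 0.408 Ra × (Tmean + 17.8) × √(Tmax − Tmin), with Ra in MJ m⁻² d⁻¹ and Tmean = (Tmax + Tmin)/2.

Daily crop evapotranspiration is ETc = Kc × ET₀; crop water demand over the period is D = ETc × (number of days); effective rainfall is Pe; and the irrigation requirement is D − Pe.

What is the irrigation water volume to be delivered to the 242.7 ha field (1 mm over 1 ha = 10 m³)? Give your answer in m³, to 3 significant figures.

Tmean = (32.4 + 23.5)/2 = 27.95 °C
0.408 Ra = 0.408 × 31.6 = 12.8928 mm/d equivalent
ET₀ = 0.0023 × 12.8928 × (27.95 + 17.8) × √8.9 = 0.0023 × 12.8928 × 45.75 × 2.9833 = 4.0473 mm/d
ETc = Kc × ET₀ = 1.24 × 4.0473 = 5.0187 mm/d
Crop demand D = ETc × 30 d = 5.0187 × 30 = 150.561 mm
D − Pe = 150.561 − 61.9 = 88.661 mm
Volume = 88.661 mm × 242.7 ha × 10 = 215180.2 m³

215000 m³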